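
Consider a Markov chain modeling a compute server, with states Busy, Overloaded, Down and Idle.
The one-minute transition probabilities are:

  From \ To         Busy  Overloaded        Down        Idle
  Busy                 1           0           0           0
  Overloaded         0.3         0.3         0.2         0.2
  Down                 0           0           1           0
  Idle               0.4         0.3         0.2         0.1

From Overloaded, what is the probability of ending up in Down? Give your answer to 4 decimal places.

Let h(s) be the probability of absorption at Down starting from transient state s. Then h(Down) = 1 and h(Busy) = 0. By first-step analysis:
h(Overloaded) = 0.3·0 + 0.3·h(Overloaded) + 0.2·1 + 0.2·h(Idle)
h(Idle) = 0.4·0 + 0.3·h(Overloaded) + 0.2·1 + 0.1·h(Idle)
Solving: h(Overloaded) = 0.3860, h(Idle) = 0.3509.
Starting from Overloaded, the probability is 0.3860.

0.3860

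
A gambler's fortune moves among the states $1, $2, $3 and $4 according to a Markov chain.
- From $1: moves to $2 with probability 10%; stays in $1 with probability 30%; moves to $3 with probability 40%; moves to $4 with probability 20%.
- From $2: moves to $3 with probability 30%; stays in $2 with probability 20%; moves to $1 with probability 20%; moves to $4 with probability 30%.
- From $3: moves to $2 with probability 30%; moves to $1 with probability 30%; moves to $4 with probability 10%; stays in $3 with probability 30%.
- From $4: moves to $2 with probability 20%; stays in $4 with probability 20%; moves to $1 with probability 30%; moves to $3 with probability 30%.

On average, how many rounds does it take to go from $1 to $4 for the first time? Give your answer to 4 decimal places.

5.4301

Let t(s) be the expected number of rounds to first reach $4 from state s, with t($4) = 0. Conditioning on the first round:
t($1) = 1 + 0.3·t($1) + 0.1·t($2) + 0.4·t($3)
t($2) = 1 + 0.2·t($1) + 0.2·t($2) + 0.3·t($3)
t($3) = 1 + 0.3·t($1) + 0.3·t($2) + 0.3·t($3)
Solving: t($1) = 5.4301, t($2) = 4.7849, t($3) = 5.8065.
Expected rounds from $1 to $4: 5.4301.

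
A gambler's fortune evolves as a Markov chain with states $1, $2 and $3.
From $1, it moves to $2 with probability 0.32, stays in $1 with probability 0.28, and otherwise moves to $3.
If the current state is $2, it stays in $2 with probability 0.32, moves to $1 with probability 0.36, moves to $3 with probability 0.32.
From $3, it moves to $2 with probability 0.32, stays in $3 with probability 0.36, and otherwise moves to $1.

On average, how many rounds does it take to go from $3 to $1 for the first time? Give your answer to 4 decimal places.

Let t(s) be the expected number of rounds to first reach $1 from state s, with t($1) = 0. Conditioning on the first round:
t($2) = 1 + 0.32·t($2) + 0.32·t($3)
t($3) = 1 + 0.32·t($2) + 0.36·t($3)
Solving: t($2) = 2.8846, t($3) = 3.0048.
Expected rounds from $3 to $1: 3.0048.

3.0048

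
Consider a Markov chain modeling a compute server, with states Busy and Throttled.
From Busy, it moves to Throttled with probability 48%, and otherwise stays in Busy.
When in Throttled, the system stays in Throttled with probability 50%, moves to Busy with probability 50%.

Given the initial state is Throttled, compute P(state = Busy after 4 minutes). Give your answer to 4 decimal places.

Propagate the distribution vector 4 minutes from Throttled.
After 0 minutes: (0.0000, 1.0000)
After 1 minute: (0.5000, 0.5000)
After 2 minutes: (0.5100, 0.4900)
After 3 minutes: (0.5102, 0.4898)
After 4 minutes: (0.5102, 0.4898)
P(in Busy after 4 minutes) = 0.5102

0.5102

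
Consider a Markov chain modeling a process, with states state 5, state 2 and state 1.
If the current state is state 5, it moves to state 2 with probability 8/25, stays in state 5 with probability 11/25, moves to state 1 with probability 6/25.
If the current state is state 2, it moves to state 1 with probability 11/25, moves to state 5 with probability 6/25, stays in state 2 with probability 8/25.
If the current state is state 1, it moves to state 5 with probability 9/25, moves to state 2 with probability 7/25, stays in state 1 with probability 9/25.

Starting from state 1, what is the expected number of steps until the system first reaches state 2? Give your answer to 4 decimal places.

3.3824

Let t(s) be the expected number of steps to first reach state 2 from state s, with t(state 2) = 0. Conditioning on the first step:
t(state 5) = 1 + 0.44·t(state 5) + 0.24·t(state 1)
t(state 1) = 1 + 0.36·t(state 5) + 0.36·t(state 1)
Solving: t(state 5) = 3.2353, t(state 1) = 3.3824.
Expected steps from state 1 to state 2: 3.3824.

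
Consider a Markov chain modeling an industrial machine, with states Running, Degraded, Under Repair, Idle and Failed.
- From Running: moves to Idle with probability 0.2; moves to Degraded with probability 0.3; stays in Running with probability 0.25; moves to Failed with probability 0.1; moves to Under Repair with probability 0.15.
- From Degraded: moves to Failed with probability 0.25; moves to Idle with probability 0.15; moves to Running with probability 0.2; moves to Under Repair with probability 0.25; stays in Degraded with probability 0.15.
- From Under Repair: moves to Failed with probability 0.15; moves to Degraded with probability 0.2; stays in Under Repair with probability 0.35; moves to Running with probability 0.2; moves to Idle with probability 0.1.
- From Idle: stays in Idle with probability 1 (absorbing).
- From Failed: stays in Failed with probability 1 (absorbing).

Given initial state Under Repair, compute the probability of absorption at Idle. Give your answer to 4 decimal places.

0.4505

Let h(s) be the probability of absorption at Idle starting from transient state s. Then h(Idle) = 1 and h(Failed) = 0. By first-step analysis:
h(Running) = 0.25·h(Running) + 0.3·h(Degraded) + 0.15·h(Under Repair) + 0.2·1 + 0.1·0
h(Degraded) = 0.2·h(Running) + 0.15·h(Degraded) + 0.25·h(Under Repair) + 0.15·1 + 0.25·0
h(Under Repair) = 0.2·h(Running) + 0.2·h(Degraded) + 0.35·h(Under Repair) + 0.1·1 + 0.15·0
Solving: h(Running) = 0.5302, h(Degraded) = 0.4337, h(Under Repair) = 0.4505.
Starting from Under Repair, the probability is 0.4505.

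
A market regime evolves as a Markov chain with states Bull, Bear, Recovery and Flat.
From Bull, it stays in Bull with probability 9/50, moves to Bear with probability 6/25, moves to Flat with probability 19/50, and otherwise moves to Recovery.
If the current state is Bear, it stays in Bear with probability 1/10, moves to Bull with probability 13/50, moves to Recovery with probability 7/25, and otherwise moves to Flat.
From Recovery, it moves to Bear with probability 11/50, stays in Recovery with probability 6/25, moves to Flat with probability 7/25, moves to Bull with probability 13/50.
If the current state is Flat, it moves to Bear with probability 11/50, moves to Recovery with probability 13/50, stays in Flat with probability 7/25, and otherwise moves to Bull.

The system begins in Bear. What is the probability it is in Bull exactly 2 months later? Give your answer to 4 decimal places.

0.2320

Propagate the distribution vector 2 months from Bear.
After 0 months: (0.0000, 1.0000, 0.0000, 0.0000)
After 1 month: (0.2600, 0.1000, 0.2800, 0.3600)
After 2 months: (0.2320, 0.2132, 0.2408, 0.3140)
P(in Bull after 2 months) = 0.2320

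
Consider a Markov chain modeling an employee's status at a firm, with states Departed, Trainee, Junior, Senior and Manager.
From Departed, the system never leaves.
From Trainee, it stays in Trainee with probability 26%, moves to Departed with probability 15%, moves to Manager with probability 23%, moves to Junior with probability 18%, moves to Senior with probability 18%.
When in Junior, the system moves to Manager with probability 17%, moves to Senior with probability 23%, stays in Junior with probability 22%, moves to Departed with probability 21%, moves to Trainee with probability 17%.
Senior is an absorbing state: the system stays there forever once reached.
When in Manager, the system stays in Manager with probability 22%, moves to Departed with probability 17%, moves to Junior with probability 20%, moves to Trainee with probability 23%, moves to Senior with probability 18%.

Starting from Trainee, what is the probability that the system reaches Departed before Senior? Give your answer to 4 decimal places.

0.4666

Let h(s) be the probability of absorption at Departed starting from transient state s. Then h(Departed) = 1 and h(Senior) = 0. By first-step analysis:
h(Trainee) = 0.15·1 + 0.26·h(Trainee) + 0.18·h(Junior) + 0.18·0 + 0.23·h(Manager)
h(Junior) = 0.21·1 + 0.17·h(Trainee) + 0.22·h(Junior) + 0.23·0 + 0.17·h(Manager)
h(Manager) = 0.17·1 + 0.23·h(Trainee) + 0.2·h(Junior) + 0.18·0 + 0.22·h(Manager)
Solving: h(Trainee) = 0.4666, h(Junior) = 0.4750, h(Manager) = 0.4773.
Starting from Trainee, the probability is 0.4666.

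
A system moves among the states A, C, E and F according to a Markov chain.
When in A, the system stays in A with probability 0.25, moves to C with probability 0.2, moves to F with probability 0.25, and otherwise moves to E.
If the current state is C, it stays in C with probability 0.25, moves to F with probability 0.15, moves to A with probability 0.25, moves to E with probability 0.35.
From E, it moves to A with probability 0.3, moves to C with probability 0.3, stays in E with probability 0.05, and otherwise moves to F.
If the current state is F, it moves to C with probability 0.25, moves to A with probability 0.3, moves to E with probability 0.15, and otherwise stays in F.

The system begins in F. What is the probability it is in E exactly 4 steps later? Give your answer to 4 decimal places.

Propagate the distribution vector 4 steps from F.
After 0 steps: (0.0000, 0.0000, 0.0000, 1.0000)
After 1 step: (0.3000, 0.2500, 0.1500, 0.3000)
After 2 steps: (0.2725, 0.2425, 0.2300, 0.2550)
After 3 steps: (0.2743, 0.2479, 0.2164, 0.2615)
After 4 steps: (0.2739, 0.2471, 0.2191, 0.2599)
P(in E after 4 steps) = 0.2191

0.2191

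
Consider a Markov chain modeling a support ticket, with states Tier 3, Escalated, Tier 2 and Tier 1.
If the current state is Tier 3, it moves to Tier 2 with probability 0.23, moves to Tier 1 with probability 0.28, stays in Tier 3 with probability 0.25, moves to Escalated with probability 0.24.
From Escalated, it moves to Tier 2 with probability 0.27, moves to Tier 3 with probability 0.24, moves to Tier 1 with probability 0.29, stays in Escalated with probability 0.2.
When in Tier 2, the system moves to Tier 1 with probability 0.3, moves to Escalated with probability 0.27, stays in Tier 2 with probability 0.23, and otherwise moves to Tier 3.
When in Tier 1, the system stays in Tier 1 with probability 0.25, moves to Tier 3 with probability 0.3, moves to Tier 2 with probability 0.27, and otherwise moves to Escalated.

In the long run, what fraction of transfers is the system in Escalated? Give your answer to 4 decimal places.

Let the stationary distribution be π with π = πP and π_1 + π_2 + π_3 + π_4 = 1.
π_1 = 0.25·π_1 + 0.24·π_2 + 0.2·π_3 + 0.3·π_4
π_2 = 0.24·π_1 + 0.2·π_2 + 0.27·π_3 + 0.18·π_4
π_3 = 0.23·π_1 + 0.27·π_2 + 0.23·π_3 + 0.27·π_4
Solving with the normalization constraint gives π = (0.2492, 0.2219, 0.2500, 0.2789).
So the stationary probability of Escalated is 0.2219.

0.2219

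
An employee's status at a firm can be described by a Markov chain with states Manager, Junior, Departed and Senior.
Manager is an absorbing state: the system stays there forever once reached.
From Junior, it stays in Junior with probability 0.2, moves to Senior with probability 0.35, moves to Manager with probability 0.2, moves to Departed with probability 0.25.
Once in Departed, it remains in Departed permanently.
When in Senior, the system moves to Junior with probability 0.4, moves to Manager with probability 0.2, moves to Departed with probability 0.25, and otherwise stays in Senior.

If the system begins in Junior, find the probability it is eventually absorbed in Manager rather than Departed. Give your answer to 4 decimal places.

Let h(s) be the probability of absorption at Manager starting from transient state s. Then h(Manager) = 1 and h(Departed) = 0. By first-step analysis:
h(Junior) = 0.2·1 + 0.2·h(Junior) + 0.25·0 + 0.35·h(Senior)
h(Senior) = 0.2·1 + 0.4·h(Junior) + 0.25·0 + 0.15·h(Senior)
Solving: h(Junior) = 0.4444, h(Senior) = 0.4444.
Starting from Junior, the probability is 0.4444.

0.4444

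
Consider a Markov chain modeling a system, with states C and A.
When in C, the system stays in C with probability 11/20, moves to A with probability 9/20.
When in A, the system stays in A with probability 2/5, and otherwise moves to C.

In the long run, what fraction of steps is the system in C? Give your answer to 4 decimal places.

Let the stationary distribution be π with π = πP and π_1 + π_2 = 1.
π_1 = 0.55·π_1 + 0.6·π_2
Solving with the normalization constraint gives π = (0.5714, 0.4286).
So the stationary probability of C is 0.5714.

0.5714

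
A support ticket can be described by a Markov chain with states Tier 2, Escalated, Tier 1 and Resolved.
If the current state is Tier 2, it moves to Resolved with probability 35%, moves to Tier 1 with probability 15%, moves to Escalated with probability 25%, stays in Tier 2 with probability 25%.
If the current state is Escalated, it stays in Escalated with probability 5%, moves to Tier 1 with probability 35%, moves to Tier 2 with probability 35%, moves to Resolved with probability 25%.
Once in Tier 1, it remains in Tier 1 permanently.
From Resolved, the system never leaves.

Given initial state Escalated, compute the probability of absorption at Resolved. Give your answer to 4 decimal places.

Let h(s) be the probability of absorption at Resolved starting from transient state s. Then h(Resolved) = 1 and h(Tier 1) = 0. By first-step analysis:
h(Tier 2) = 0.25·h(Tier 2) + 0.25·h(Escalated) + 0.15·0 + 0.35·1
h(Escalated) = 0.35·h(Tier 2) + 0.05·h(Escalated) + 0.35·0 + 0.25·1
Solving: h(Tier 2) = 0.6320, h(Escalated) = 0.4960.
Starting from Escalated, the probability is 0.4960.

0.4960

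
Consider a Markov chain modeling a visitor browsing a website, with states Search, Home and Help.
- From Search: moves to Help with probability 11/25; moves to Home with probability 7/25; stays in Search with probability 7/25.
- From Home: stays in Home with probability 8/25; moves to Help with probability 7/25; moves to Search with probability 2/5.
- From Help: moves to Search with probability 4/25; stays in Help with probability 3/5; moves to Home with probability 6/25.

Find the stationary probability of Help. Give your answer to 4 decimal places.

Let the stationary distribution be π with π = πP and π_1 + π_2 + π_3 = 1.
π_1 = 0.28·π_1 + 0.4·π_2 + 0.16·π_3
π_2 = 0.28·π_1 + 0.32·π_2 + 0.24·π_3
Solving with the normalization constraint gives π = (0.2560, 0.2720, 0.4720).
So the stationary probability of Help is 0.4720.

0.4720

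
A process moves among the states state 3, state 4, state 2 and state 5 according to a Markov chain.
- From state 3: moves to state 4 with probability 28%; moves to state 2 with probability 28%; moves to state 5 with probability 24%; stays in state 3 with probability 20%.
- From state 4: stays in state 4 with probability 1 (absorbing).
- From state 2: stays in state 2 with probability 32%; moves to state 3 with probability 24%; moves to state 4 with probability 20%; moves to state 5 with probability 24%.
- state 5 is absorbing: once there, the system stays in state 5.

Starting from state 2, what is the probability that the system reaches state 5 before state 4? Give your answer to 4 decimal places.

0.5235

Let h(s) be the probability of absorption at state 5 starting from transient state s. Then h(state 5) = 1 and h(state 4) = 0. By first-step analysis:
h(state 3) = 0.2·h(state 3) + 0.28·0 + 0.28·h(state 2) + 0.24·1
h(state 2) = 0.24·h(state 3) + 0.2·0 + 0.32·h(state 2) + 0.24·1
Solving: h(state 3) = 0.4832, h(state 2) = 0.5235.
Starting from state 2, the probability is 0.5235.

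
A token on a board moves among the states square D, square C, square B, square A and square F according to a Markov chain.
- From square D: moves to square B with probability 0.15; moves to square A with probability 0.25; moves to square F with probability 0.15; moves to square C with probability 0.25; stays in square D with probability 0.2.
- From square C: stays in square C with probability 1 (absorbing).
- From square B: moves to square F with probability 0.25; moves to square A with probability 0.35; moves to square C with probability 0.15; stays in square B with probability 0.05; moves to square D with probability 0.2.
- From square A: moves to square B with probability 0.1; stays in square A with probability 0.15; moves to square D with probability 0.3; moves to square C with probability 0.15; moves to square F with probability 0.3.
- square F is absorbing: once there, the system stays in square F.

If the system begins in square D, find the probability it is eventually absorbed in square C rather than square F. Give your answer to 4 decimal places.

0.5185

Let h(s) be the probability of absorption at square C starting from transient state s. Then h(square C) = 1 and h(square F) = 0. By first-step analysis:
h(square D) = 0.2·h(square D) + 0.25·1 + 0.15·h(square B) + 0.25·h(square A) + 0.15·0
h(square B) = 0.2·h(square D) + 0.15·1 + 0.05·h(square B) + 0.35·h(square A) + 0.25·0
h(square A) = 0.3·h(square D) + 0.15·1 + 0.1·h(square B) + 0.15·h(square A) + 0.3·0
Solving: h(square D) = 0.5185, h(square B) = 0.4176, h(square A) = 0.4086.
Starting from square D, the probability is 0.5185.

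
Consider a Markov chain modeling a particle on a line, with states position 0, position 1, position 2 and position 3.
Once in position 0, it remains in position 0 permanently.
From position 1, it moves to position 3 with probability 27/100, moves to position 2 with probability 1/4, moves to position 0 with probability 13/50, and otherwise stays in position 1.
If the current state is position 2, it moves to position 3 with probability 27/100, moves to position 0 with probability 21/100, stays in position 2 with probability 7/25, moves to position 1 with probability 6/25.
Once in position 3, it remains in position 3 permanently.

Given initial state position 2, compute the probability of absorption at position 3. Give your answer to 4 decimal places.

Let h(s) be the probability of absorption at position 3 starting from transient state s. Then h(position 3) = 1 and h(position 0) = 0. By first-step analysis:
h(position 1) = 0.26·0 + 0.22·h(position 1) + 0.25·h(position 2) + 0.27·1
h(position 2) = 0.21·0 + 0.24·h(position 1) + 0.28·h(position 2) + 0.27·1
Solving: h(position 1) = 0.5221, h(position 2) = 0.5490.
Starting from position 2, the probability is 0.5490.

0.5490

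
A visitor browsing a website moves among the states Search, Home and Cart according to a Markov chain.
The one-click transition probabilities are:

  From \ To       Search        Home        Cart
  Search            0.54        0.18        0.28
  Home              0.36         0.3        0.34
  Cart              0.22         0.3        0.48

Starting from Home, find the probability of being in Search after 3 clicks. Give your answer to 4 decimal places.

Propagate the distribution vector 3 clicks from Home.
After 0 clicks: (0.0000, 1.0000, 0.0000)
After 1 click: (0.3600, 0.3000, 0.3400)
After 2 clicks: (0.3772, 0.2568, 0.3660)
After 3 clicks: (0.3767, 0.2547, 0.3686)
P(in Search after 3 clicks) = 0.3767

0.3767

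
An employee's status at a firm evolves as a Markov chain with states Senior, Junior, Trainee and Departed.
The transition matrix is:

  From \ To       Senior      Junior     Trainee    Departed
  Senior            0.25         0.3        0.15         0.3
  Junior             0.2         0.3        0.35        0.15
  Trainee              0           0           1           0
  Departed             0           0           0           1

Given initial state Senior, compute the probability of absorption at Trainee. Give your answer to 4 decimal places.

0.4516

Let h(s) be the probability of absorption at Trainee starting from transient state s. Then h(Trainee) = 1 and h(Departed) = 0. By first-step analysis:
h(Senior) = 0.25·h(Senior) + 0.3·h(Junior) + 0.15·1 + 0.3·0
h(Junior) = 0.2·h(Senior) + 0.3·h(Junior) + 0.35·1 + 0.15·0
Solving: h(Senior) = 0.4516, h(Junior) = 0.6290.
Starting from Senior, the probability is 0.4516.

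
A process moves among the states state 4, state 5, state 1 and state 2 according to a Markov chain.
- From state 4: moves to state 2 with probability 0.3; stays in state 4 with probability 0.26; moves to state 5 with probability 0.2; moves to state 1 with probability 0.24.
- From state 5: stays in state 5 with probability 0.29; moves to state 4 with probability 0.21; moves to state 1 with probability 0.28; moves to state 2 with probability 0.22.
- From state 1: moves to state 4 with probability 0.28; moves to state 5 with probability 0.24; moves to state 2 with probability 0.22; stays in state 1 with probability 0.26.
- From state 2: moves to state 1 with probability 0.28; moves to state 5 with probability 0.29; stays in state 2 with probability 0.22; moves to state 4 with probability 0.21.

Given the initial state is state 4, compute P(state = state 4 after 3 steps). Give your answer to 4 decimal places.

Propagate the distribution vector 3 steps from state 4.
After 0 steps: (1.0000, 0.0000, 0.0000, 0.0000)
After 1 step: (0.2600, 0.2000, 0.2400, 0.3000)
After 2 steps: (0.2398, 0.2546, 0.2648, 0.2408)
After 3 steps: (0.2405, 0.2552, 0.2651, 0.2392)
P(in state 4 after 3 steps) = 0.2405

0.2405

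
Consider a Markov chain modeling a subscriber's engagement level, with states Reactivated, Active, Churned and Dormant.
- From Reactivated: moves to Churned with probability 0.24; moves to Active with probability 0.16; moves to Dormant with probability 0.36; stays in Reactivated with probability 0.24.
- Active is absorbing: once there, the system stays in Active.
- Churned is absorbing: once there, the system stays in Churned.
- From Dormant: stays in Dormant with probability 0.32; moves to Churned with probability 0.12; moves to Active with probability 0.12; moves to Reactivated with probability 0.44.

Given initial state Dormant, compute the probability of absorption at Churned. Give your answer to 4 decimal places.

0.5491

Let h(s) be the probability of absorption at Churned starting from transient state s. Then h(Churned) = 1 and h(Active) = 0. By first-step analysis:
h(Reactivated) = 0.24·h(Reactivated) + 0.16·0 + 0.24·1 + 0.36·h(Dormant)
h(Dormant) = 0.44·h(Reactivated) + 0.12·0 + 0.12·1 + 0.32·h(Dormant)
Solving: h(Reactivated) = 0.5759, h(Dormant) = 0.5491.
Starting from Dormant, the probability is 0.5491.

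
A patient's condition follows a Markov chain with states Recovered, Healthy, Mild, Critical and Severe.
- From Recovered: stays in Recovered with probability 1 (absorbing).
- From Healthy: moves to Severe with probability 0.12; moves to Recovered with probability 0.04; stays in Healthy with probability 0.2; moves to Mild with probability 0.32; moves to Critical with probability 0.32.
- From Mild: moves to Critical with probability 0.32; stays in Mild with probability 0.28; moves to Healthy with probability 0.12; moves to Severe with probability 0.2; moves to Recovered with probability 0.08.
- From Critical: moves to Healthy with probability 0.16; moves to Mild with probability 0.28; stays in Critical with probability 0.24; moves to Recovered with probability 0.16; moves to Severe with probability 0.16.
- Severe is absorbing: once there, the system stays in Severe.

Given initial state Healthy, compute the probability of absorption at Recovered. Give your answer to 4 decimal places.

0.3598

Let h(s) be the probability of absorption at Recovered starting from transient state s. Then h(Recovered) = 1 and h(Severe) = 0. By first-step analysis:
h(Healthy) = 0.04·1 + 0.2·h(Healthy) + 0.32·h(Mild) + 0.32·h(Critical) + 0.12·0
h(Mild) = 0.08·1 + 0.12·h(Healthy) + 0.28·h(Mild) + 0.32·h(Critical) + 0.2·0
h(Critical) = 0.16·1 + 0.16·h(Healthy) + 0.28·h(Mild) + 0.24·h(Critical) + 0.16·0
Solving: h(Healthy) = 0.3598, h(Mild) = 0.3567, h(Critical) = 0.4177.
Starting from Healthy, the probability is 0.3598.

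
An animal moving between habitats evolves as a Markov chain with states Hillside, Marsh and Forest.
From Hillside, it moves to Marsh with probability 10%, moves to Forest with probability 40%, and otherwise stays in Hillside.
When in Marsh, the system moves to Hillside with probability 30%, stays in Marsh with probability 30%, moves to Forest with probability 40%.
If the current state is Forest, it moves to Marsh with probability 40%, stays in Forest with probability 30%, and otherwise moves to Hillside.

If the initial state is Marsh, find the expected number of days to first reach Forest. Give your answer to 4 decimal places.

2.5000

Let t(s) be the expected number of days to first reach Forest from state s, with t(Forest) = 0. Conditioning on the first day:
t(Hillside) = 1 + 0.5·t(Hillside) + 0.1·t(Marsh)
t(Marsh) = 1 + 0.3·t(Hillside) + 0.3·t(Marsh)
Solving: t(Hillside) = 2.5000, t(Marsh) = 2.5000.
Expected days from Marsh to Forest: 2.5000.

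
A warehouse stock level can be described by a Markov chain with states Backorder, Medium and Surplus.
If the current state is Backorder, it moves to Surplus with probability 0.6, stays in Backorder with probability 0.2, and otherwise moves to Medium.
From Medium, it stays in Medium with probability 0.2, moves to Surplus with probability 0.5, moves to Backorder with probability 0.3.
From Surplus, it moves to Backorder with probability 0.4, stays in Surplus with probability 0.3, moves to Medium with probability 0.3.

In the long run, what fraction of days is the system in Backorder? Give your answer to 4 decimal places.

0.3130

Let the stationary distribution be π with π = πP and π_1 + π_2 + π_3 = 1.
π_1 = 0.2·π_1 + 0.3·π_2 + 0.4·π_3
π_2 = 0.2·π_1 + 0.2·π_2 + 0.3·π_3
Solving with the normalization constraint gives π = (0.3130, 0.2443, 0.4427).
So the stationary probability of Backorder is 0.3130.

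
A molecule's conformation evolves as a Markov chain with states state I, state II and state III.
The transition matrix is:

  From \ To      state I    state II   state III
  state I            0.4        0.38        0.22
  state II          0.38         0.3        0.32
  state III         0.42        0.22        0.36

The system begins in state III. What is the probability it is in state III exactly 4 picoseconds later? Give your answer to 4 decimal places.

0.2917

Propagate the distribution vector 4 picoseconds from state III.
After 0 picoseconds: (0.0000, 0.0000, 1.0000)
After 1 picosecond: (0.4200, 0.2200, 0.3600)
After 2 picoseconds: (0.4028, 0.3048, 0.2924)
After 3 picoseconds: (0.3998, 0.3088, 0.2914)
After 4 picoseconds: (0.3997, 0.3087, 0.2917)
P(in state III after 4 picoseconds) = 0.2917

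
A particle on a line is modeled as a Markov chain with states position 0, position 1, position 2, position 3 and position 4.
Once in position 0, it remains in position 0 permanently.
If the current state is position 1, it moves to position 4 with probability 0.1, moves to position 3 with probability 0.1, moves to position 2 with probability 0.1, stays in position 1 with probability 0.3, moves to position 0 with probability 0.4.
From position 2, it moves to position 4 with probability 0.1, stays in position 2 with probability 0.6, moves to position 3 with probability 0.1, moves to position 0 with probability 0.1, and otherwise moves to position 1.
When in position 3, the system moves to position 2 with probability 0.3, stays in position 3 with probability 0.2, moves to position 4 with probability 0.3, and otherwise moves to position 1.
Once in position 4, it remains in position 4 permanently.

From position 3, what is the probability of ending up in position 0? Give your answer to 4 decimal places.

0.3681

Let h(s) be the probability of absorption at position 0 starting from transient state s. Then h(position 0) = 1 and h(position 4) = 0. By first-step analysis:
h(position 1) = 0.4·1 + 0.3·h(position 1) + 0.1·h(position 2) + 0.1·h(position 3) + 0.1·0
h(position 2) = 0.1·1 + 0.1·h(position 1) + 0.6·h(position 2) + 0.1·h(position 3) + 0.1·0
h(position 3) = 0.2·h(position 1) + 0.3·h(position 2) + 0.2·h(position 3) + 0.3·0
Solving: h(position 1) = 0.6978, h(position 2) = 0.5165, h(position 3) = 0.3681.
Starting from position 3, the probability is 0.3681.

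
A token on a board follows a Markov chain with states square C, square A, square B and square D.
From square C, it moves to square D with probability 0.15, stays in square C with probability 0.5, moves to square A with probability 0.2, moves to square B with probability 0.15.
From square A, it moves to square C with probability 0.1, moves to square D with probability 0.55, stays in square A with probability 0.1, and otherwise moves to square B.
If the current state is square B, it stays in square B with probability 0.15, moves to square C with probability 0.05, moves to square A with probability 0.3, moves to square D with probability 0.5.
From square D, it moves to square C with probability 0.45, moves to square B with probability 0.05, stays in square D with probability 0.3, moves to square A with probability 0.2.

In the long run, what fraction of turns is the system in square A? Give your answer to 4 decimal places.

0.1943

Let the stationary distribution be π with π = πP and π_1 + π_2 + π_3 + π_4 = 1.
π_1 = 0.5·π_1 + 0.1·π_2 + 0.05·π_3 + 0.45·π_4
π_2 = 0.2·π_1 + 0.1·π_2 + 0.3·π_3 + 0.2·π_4
π_3 = 0.15·π_1 + 0.25·π_2 + 0.15·π_3 + 0.05·π_4
Solving with the normalization constraint gives π = (0.3444, 0.1943, 0.1370, 0.3243).
So the stationary probability of square A is 0.1943.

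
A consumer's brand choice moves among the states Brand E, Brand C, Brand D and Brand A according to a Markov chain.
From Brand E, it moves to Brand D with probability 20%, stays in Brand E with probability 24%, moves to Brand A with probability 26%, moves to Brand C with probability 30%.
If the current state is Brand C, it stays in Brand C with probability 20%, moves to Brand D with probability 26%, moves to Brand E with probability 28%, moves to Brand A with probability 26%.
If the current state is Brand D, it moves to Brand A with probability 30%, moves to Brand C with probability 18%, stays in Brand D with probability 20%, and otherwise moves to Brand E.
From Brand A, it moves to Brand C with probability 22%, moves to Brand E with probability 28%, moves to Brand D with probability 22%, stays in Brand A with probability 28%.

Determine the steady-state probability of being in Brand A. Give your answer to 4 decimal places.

0.2743

Let the stationary distribution be π with π = πP and π_1 + π_2 + π_3 + π_4 = 1.
π_1 = 0.24·π_1 + 0.28·π_2 + 0.32·π_3 + 0.28·π_4
π_2 = 0.3·π_1 + 0.2·π_2 + 0.18·π_3 + 0.22·π_4
π_3 = 0.2·π_1 + 0.26·π_2 + 0.2·π_3 + 0.22·π_4
Solving with the normalization constraint gives π = (0.2777, 0.2289, 0.2192, 0.2743).
So the stationary probability of Brand A is 0.2743.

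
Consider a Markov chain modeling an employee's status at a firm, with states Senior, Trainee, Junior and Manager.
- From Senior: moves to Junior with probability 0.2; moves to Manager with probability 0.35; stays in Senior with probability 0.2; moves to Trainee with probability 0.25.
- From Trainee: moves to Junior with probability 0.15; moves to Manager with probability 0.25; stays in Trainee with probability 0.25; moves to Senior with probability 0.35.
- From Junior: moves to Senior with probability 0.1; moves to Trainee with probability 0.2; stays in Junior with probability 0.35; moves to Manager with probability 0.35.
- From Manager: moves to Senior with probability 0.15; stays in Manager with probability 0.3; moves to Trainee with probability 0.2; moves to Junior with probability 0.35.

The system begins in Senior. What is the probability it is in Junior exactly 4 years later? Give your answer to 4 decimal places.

Propagate the distribution vector 4 years from Senior.
After 0 years: (1.0000, 0.0000, 0.0000, 0.0000)
After 1 year: (0.2000, 0.2500, 0.2000, 0.3500)
After 2 years: (0.2000, 0.2225, 0.2700, 0.3075)
After 3 years: (0.1910, 0.2211, 0.2755, 0.3124)
After 4 years: (0.1900, 0.2206, 0.2771, 0.3123)
P(in Junior after 4 years) = 0.2771

0.2771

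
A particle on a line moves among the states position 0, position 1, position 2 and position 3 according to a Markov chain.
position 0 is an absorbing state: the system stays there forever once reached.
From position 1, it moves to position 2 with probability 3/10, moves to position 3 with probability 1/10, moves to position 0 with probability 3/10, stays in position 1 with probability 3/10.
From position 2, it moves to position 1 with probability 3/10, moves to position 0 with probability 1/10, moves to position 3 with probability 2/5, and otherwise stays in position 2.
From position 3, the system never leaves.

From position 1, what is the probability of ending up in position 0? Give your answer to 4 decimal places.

0.5745

Let h(s) be the probability of absorption at position 0 starting from transient state s. Then h(position 0) = 1 and h(position 3) = 0. By first-step analysis:
h(position 1) = 0.3·1 + 0.3·h(position 1) + 0.3·h(position 2) + 0.1·0
h(position 2) = 0.1·1 + 0.3·h(position 1) + 0.2·h(position 2) + 0.4·0
Solving: h(position 1) = 0.5745, h(position 2) = 0.3404.
Starting from position 1, the probability is 0.5745.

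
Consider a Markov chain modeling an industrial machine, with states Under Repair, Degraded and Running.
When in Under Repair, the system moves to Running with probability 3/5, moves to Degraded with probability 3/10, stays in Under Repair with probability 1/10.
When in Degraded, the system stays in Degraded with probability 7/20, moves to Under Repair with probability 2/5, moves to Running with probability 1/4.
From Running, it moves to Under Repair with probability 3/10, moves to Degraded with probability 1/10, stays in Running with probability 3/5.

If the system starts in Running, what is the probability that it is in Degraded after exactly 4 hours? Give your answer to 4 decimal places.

Propagate the distribution vector 4 hours from Running.
After 0 hours: (0.0000, 0.0000, 1.0000)
After 1 hour: (0.3000, 0.1000, 0.6000)
After 2 hours: (0.2500, 0.1850, 0.5650)
After 3 hours: (0.2685, 0.1963, 0.5353)
After 4 hours: (0.2659, 0.2028, 0.5313)
P(in Degraded after 4 hours) = 0.2028

0.2028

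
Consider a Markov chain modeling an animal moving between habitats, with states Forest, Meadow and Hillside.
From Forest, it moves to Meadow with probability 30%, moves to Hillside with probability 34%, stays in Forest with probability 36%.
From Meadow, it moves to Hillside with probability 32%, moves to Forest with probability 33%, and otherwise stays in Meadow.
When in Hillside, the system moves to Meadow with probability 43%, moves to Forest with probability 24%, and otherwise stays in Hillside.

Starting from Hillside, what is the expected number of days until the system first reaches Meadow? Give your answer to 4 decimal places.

2.5346

Let t(s) be the expected number of days to first reach Meadow from state s, with t(Meadow) = 0. Conditioning on the first day:
t(Forest) = 1 + 0.36·t(Forest) + 0.34·t(Hillside)
t(Hillside) = 1 + 0.24·t(Forest) + 0.33·t(Hillside)
Solving: t(Forest) = 2.9090, t(Hillside) = 2.5346.
Expected days from Hillside to Meadow: 2.5346.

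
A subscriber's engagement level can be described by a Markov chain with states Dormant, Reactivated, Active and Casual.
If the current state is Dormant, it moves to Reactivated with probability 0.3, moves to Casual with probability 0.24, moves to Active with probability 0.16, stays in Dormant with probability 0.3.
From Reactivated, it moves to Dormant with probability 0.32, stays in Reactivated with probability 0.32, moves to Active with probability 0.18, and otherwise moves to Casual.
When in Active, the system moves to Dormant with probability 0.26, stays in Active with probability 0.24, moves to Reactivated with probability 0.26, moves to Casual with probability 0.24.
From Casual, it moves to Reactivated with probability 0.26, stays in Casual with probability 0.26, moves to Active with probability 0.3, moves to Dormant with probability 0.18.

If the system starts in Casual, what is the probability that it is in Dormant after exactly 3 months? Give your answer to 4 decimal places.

0.2691

Propagate the distribution vector 3 months from Casual.
After 0 months: (0.0000, 0.0000, 0.0000, 1.0000)
After 1 month: (0.1800, 0.2600, 0.3000, 0.2600)
After 2 months: (0.2620, 0.2828, 0.2256, 0.2296)
After 3 months: (0.2691, 0.2874, 0.2158, 0.2276)
P(in Dormant after 3 months) = 0.2691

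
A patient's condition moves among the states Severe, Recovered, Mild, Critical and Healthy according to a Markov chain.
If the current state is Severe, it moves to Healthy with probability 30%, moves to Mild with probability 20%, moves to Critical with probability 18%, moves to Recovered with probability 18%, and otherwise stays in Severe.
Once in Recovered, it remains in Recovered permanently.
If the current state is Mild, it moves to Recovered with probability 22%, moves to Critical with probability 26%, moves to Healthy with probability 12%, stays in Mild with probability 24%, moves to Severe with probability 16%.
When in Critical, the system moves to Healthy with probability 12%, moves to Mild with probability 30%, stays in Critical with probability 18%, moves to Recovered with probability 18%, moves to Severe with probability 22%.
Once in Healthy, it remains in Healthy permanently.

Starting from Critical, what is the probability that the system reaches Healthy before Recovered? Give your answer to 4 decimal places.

Let h(s) be the probability of absorption at Healthy starting from transient state s. Then h(Healthy) = 1 and h(Recovered) = 0. By first-step analysis:
h(Severe) = 0.14·h(Severe) + 0.18·0 + 0.2·h(Mild) + 0.18·h(Critical) + 0.3·1
h(Mild) = 0.16·h(Severe) + 0.22·0 + 0.24·h(Mild) + 0.26·h(Critical) + 0.12·1
h(Critical) = 0.22·h(Severe) + 0.18·0 + 0.3·h(Mild) + 0.18·h(Critical) + 0.12·1
Solving: h(Severe) = 0.5411, h(Mild) = 0.4247, h(Critical) = 0.4469.
Starting from Critical, the probability is 0.4469.

0.4469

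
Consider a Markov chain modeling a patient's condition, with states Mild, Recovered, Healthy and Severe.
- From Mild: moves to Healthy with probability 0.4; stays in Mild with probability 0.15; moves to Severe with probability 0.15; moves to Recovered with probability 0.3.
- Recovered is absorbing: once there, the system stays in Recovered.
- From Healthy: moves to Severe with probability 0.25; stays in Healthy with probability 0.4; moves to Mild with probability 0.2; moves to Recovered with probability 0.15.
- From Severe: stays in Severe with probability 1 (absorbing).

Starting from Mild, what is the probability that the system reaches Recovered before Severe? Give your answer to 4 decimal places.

0.5581

Let h(s) be the probability of absorption at Recovered starting from transient state s. Then h(Recovered) = 1 and h(Severe) = 0. By first-step analysis:
h(Mild) = 0.15·h(Mild) + 0.3·1 + 0.4·h(Healthy) + 0.15·0
h(Healthy) = 0.2·h(Mild) + 0.15·1 + 0.4·h(Healthy) + 0.25·0
Solving: h(Mild) = 0.5581, h(Healthy) = 0.4360.
Starting from Mild, the probability is 0.5581.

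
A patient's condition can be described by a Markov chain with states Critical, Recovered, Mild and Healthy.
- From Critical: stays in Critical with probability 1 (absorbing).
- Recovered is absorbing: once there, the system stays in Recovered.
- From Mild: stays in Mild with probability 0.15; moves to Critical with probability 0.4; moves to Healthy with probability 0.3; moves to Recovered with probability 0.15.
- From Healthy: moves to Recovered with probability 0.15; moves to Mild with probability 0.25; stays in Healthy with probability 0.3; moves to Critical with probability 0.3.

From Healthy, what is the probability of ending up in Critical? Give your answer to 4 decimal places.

0.6827

Let h(s) be the probability of absorption at Critical starting from transient state s. Then h(Critical) = 1 and h(Recovered) = 0. By first-step analysis:
h(Mild) = 0.4·1 + 0.15·0 + 0.15·h(Mild) + 0.3·h(Healthy)
h(Healthy) = 0.3·1 + 0.15·0 + 0.25·h(Mild) + 0.3·h(Healthy)
Solving: h(Mild) = 0.7115, h(Healthy) = 0.6827.
Starting from Healthy, the probability is 0.6827.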